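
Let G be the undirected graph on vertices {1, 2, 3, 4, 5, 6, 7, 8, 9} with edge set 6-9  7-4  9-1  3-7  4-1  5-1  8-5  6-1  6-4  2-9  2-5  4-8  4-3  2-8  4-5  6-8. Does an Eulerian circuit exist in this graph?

Degrees: 1:4, 2:3, 3:2, 4:6, 5:4, 6:4, 7:2, 8:4, 9:3
2, 9 have odd degree; an Eulerian circuit needs every degree to be even, so none exists.

No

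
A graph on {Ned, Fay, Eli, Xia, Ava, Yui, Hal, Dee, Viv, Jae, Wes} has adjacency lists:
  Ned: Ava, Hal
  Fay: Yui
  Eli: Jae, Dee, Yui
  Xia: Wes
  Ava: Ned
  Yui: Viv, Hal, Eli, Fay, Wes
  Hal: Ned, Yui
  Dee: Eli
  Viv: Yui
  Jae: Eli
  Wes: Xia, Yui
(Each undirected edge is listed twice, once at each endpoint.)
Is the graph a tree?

The graph has 11 vertices and 10 edges.
Connected and |E| = |V| - 1, which characterizes a tree.

Yes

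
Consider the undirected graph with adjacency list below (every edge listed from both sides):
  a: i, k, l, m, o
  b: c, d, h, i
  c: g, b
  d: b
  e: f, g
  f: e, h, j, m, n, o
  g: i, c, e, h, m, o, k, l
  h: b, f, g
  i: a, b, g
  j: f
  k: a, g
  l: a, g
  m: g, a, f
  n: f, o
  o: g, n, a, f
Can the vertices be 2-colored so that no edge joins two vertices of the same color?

f-n-o-f is an odd cycle (length 3), and a bipartite graph can contain only even cycles.

No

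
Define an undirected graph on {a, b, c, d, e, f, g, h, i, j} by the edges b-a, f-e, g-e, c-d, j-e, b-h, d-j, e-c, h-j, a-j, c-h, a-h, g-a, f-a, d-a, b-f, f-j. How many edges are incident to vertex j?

Neighbors of j: a, d, e, f, h.

5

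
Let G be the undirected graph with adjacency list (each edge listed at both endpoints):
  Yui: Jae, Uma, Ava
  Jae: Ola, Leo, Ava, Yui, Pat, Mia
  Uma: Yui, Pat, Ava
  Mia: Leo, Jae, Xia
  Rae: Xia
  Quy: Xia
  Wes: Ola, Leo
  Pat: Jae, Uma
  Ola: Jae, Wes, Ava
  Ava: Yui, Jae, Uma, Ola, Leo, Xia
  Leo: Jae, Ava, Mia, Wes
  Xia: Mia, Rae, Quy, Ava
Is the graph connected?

Yes

Starting from Yui and exploring outward reaches every vertex (Yui, Jae, Uma, Ava, Leo, Mia, Pat, Ola, Xia, Wes, Rae, Quy); the graph is connected.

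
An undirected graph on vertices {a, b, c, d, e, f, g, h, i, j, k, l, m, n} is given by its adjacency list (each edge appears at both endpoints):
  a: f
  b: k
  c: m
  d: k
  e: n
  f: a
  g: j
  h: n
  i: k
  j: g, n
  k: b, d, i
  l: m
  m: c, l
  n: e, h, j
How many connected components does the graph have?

4

Component: {a, f}
Component: {c, l, m}
Component: {b, d, i, k}
Component: {e, g, h, j, n}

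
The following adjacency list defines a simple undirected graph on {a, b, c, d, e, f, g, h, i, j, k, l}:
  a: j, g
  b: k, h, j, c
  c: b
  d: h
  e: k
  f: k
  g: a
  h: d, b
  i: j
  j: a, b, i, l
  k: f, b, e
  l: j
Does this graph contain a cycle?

No

The graph has 12 vertices, 11 edges, and 1 connected component.
A forest on 12 vertices with 1 component has exactly 11 edges, which matches — so no cycle.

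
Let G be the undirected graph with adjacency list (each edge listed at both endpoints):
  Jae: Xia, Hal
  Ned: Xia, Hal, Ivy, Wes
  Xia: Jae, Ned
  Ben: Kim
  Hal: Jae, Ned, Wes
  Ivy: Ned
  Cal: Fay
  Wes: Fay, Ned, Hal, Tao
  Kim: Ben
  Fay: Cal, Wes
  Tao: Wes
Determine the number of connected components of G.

Component: {Ben, Kim}
Component: {Jae, Ned, Xia, Hal, Ivy, Cal, Wes, Fay, Tao}

2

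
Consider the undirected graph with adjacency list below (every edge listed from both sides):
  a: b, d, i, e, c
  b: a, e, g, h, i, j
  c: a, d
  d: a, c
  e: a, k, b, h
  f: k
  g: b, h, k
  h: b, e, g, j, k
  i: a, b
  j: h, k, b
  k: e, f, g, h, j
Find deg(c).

2

Neighbors of c: a, d.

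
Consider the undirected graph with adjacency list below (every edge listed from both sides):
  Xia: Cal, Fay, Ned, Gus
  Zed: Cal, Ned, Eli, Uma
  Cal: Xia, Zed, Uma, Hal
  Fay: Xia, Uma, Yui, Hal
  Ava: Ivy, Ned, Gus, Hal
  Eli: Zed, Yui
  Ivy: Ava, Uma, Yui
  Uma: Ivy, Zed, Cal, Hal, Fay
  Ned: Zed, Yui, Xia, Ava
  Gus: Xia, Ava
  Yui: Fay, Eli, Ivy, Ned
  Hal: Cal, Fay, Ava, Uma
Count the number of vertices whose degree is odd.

2

Degrees: Xia:4, Zed:4, Cal:4, Fay:4, Ava:4, Eli:2, Ivy:3, Uma:5, Ned:4, Gus:2, Yui:4, Hal:4
Odd-degree vertices: Ivy, Uma.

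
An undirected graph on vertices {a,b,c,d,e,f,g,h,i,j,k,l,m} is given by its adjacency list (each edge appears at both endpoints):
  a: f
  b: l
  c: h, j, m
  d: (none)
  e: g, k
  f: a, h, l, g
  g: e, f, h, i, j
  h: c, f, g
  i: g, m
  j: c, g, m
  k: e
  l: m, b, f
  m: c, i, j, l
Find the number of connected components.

2

Component: {d}
Component: {a, b, c, e, f, g, h, i, j, k, l, m}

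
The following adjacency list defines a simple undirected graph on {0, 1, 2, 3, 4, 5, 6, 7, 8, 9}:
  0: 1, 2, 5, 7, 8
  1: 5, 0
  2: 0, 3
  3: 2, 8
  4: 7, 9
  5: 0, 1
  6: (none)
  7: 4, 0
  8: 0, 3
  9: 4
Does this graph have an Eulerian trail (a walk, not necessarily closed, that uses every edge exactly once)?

Yes

Degrees: 0:5, 1:2, 2:2, 3:2, 4:2, 5:2, 6:0, 7:2, 8:2, 9:1
Odd-degree vertices: 0, 9 (2 total).
The non-isolated vertices are connected and exactly 2 have odd degree, so an Eulerian trail exists (from 0 to 9).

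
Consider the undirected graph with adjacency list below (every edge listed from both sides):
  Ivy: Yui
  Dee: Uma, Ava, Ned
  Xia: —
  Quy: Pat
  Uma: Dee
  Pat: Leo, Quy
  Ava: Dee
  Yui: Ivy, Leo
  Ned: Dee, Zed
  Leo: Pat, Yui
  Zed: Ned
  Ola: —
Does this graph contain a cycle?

The graph has 12 vertices, 8 edges, and 4 connected components.
Since 8 = 12 - 4, the graph is a forest and contains no cycle.

No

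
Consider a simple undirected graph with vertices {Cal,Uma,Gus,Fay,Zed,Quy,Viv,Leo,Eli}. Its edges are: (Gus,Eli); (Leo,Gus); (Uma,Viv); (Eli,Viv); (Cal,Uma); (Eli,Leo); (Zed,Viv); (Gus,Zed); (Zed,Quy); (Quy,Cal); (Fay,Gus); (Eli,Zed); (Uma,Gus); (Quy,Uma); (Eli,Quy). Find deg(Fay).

Neighbors of Fay: Gus.

1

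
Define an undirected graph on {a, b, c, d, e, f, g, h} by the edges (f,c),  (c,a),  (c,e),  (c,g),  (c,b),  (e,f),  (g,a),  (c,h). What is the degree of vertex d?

0

d has no neighbors.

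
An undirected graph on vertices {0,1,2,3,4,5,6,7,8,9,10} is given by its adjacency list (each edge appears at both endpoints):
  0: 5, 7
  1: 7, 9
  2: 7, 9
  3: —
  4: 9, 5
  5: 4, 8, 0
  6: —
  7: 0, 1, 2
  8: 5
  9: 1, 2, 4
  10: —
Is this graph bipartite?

Yes

Partition the vertices as {3, 5, 6, 7, 9, 10} vs {0, 1, 2, 4, 8}. Each listed edge has one endpoint in each part, so the graph is bipartite.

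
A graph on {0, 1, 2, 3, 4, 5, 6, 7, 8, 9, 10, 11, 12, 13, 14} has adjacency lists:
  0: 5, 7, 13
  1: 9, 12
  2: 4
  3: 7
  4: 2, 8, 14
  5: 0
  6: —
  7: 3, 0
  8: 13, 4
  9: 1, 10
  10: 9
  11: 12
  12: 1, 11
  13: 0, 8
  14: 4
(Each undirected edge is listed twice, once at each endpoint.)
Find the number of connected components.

3

Component: {6}
Component: {1, 9, 10, 11, 12}
Component: {0, 2, 3, 4, 5, 7, 8, 13, 14}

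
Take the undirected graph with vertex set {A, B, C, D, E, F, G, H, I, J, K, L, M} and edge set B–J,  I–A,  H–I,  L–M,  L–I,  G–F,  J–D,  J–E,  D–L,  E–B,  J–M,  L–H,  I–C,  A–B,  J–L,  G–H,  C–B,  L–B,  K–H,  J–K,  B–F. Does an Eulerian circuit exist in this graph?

Yes

Degrees: A:2, B:6, C:2, D:2, E:2, F:2, G:2, H:4, I:4, J:6, K:2, L:6, M:2
Every vertex has even degree and the edges form a single connected piece, so an Eulerian circuit exists.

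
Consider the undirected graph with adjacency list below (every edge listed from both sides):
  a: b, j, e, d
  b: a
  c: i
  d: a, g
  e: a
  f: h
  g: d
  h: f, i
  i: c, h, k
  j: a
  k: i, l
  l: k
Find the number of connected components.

Component: {a, b, d, e, g, j}
Component: {c, f, h, i, k, l}

2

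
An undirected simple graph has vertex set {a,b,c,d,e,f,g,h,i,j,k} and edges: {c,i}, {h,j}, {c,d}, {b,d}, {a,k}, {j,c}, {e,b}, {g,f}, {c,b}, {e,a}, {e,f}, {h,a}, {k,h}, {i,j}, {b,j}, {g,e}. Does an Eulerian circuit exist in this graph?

Degrees: a:3, b:4, c:4, d:2, e:4, f:2, g:2, h:3, i:2, j:4, k:2
Vertices with odd degree: a, h. An Eulerian circuit requires all degrees even.

No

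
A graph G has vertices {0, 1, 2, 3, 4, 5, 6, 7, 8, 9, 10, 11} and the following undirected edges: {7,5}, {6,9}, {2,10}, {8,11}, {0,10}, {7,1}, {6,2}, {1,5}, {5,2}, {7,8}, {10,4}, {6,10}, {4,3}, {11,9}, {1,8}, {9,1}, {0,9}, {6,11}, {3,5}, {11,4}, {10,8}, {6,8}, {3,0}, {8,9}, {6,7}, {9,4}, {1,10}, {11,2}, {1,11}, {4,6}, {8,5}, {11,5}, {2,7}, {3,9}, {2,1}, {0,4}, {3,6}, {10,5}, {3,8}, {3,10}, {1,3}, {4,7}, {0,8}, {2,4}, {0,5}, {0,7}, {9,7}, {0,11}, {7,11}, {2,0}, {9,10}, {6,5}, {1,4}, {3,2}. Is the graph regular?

Yes

Degrees: 0:9, 1:9, 2:9, 3:9, 4:9, 5:9, 6:9, 7:9, 8:9, 9:9, 10:9, 11:9
All degrees equal 9; the graph is regular.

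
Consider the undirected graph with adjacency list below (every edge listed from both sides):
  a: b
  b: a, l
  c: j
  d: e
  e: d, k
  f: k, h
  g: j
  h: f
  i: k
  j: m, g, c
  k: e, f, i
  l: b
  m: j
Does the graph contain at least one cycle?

No

|V| = 13, |E| = 10, number of components = 3.
Since 10 = 13 - 3, the graph is a forest and contains no cycle.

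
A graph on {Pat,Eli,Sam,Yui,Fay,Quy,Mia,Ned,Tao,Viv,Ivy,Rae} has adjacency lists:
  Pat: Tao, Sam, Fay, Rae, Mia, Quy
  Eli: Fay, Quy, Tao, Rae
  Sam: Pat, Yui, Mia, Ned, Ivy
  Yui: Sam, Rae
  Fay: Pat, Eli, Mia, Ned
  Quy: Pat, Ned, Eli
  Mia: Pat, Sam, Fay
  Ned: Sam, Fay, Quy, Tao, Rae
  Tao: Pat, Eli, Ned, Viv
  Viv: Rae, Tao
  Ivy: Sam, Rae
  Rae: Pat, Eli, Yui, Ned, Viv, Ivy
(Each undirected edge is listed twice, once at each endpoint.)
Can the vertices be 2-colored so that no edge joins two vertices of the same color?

No

Fay-Mia-Pat-Fay is an odd cycle (length 3), and a bipartite graph can contain only even cycles.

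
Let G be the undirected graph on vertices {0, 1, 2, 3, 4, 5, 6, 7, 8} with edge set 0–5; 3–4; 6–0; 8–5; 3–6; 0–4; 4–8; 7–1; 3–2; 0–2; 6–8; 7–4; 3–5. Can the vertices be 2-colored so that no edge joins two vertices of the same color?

Yes

Partition the vertices as {1, 2, 4, 5, 6} vs {0, 3, 7, 8}. Each listed edge has one endpoint in each part, so the graph is bipartite.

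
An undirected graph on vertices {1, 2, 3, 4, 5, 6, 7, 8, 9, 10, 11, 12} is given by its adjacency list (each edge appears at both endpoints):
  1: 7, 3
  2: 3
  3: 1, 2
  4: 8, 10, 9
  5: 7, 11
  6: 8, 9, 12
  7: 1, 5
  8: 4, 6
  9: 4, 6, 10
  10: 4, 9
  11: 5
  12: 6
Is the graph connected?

Component: {1, 2, 3, 5, 7, 11}
Component: {4, 6, 8, 9, 10, 12}
No edge joins these 2 groups, so the graph is disconnected.

No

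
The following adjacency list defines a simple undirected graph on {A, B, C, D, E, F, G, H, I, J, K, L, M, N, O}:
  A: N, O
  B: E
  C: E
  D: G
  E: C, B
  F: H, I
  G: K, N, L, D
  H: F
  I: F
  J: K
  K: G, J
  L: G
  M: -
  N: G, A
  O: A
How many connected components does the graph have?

Component: {M}
Component: {B, C, E}
Component: {F, H, I}
Component: {A, D, G, J, K, L, N, O}

4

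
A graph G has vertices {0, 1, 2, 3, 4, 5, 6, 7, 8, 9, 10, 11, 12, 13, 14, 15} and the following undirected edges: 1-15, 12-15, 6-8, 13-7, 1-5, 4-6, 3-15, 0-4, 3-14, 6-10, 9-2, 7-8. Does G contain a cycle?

The graph has 16 vertices, 12 edges, and 4 connected components.
A forest on 16 vertices with 4 components has exactly 12 edges, which matches — so no cycle.

No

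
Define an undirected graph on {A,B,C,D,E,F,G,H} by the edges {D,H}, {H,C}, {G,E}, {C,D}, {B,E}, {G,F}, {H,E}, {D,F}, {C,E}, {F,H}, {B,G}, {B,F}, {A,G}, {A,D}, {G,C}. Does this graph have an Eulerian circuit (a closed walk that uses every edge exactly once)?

No

Degrees: A:2, B:3, C:4, D:4, E:4, F:4, G:5, H:4
Vertices with odd degree: B, G. An Eulerian circuit requires all degrees even.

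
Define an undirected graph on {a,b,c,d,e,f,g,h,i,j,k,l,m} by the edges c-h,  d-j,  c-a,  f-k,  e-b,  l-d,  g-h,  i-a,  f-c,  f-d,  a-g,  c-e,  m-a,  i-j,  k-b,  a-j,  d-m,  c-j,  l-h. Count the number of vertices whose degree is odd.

Degrees: a:5, b:2, c:5, d:4, e:2, f:3, g:2, h:3, i:2, j:4, k:2, l:2, m:2
Odd-degree vertices: a, c, f, h.

4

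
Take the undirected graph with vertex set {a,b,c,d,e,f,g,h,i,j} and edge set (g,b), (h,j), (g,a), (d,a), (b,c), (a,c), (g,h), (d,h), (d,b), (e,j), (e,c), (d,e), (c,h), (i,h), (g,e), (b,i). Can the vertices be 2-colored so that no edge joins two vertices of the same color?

Yes

A valid 2-coloring puts {c, d, f, g, i, j} on one side and {a, b, e, h} on the other; every edge crosses between the two sides.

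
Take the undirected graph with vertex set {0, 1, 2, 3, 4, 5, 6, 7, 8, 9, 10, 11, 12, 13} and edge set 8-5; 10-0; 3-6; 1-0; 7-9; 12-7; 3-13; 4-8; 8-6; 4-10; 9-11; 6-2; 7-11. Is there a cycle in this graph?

|V| = 14, |E| = 13, number of components = 2.
One cycle is 7-11-9-7.

Yes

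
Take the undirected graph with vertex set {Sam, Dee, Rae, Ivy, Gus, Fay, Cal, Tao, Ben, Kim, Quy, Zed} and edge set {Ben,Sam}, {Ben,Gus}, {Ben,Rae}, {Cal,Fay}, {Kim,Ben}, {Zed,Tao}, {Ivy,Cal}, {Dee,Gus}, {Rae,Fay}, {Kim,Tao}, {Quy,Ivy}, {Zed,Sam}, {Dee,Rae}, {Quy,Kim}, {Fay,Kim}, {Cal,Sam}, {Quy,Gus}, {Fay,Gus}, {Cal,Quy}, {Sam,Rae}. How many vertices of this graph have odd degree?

Degrees: Sam:4, Dee:2, Rae:4, Ivy:2, Gus:4, Fay:4, Cal:4, Tao:2, Ben:4, Kim:4, Quy:4, Zed:2
Odd-degree vertices: none.

0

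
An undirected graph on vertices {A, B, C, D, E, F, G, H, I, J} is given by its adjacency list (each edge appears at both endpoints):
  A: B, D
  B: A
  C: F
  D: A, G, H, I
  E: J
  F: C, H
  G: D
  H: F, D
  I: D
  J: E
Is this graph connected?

Component: {E, J}
Component: {A, B, C, D, F, G, H, I}
There are 2 separate components, so the graph is not connected.

No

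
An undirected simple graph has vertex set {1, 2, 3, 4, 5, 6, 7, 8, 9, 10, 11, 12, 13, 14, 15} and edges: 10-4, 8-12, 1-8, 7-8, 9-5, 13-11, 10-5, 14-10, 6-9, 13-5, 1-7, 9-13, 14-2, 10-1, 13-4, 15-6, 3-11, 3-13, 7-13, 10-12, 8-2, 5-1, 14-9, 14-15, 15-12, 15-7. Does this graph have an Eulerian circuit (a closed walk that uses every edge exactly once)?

Degrees: 1:4, 2:2, 3:2, 4:2, 5:4, 6:2, 7:4, 8:4, 9:4, 10:5, 11:2, 12:3, 13:6, 14:4, 15:4
10, 12 have odd degree; an Eulerian circuit needs every degree to be even, so none exists.

No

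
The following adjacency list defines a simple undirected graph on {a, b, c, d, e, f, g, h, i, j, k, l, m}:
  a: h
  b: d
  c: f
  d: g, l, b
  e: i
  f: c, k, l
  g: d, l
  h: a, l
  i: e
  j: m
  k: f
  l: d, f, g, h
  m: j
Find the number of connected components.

Component: {e, i}
Component: {j, m}
Component: {a, b, c, d, f, g, h, k, l}

3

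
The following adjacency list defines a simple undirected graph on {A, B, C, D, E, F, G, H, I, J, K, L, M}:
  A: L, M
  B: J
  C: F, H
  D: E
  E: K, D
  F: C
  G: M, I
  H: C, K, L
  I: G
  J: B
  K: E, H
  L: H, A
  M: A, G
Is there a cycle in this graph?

|V| = 13, |E| = 11, number of components = 2.
A forest on 13 vertices with 2 components has exactly 11 edges, which matches — so no cycle.

No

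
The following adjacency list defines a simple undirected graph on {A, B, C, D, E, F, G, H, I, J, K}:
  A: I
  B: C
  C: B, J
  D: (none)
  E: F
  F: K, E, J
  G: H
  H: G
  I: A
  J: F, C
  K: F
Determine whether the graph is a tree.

|V| = 11, |E| = 7.
It splits into 4 components, so it cannot be a tree.

No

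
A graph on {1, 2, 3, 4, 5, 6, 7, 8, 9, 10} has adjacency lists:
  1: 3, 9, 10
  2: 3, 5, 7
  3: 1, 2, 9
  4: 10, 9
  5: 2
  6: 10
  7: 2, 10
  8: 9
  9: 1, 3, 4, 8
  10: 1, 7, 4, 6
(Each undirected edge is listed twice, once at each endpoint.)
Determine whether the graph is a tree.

No

The graph has 10 vertices and 12 edges.
A tree on 10 vertices has exactly 9 edges; this graph has 12, so it contains a cycle and is not a tree.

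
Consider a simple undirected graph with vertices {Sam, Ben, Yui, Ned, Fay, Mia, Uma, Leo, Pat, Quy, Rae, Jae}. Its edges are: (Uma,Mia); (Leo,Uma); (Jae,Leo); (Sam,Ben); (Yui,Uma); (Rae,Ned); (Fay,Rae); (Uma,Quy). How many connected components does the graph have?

Component: {Pat}
Component: {Sam, Ben}
Component: {Ned, Fay, Rae}
Component: {Yui, Mia, Uma, Leo, Quy, Jae}

4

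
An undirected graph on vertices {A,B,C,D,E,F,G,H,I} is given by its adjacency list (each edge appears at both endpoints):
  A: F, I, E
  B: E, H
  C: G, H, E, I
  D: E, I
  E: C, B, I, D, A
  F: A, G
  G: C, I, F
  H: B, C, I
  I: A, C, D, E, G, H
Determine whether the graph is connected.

Yes

A breadth-first search from A visits A, I, E, F, H, C, G, D, B — all 9 vertices — so the graph is connected.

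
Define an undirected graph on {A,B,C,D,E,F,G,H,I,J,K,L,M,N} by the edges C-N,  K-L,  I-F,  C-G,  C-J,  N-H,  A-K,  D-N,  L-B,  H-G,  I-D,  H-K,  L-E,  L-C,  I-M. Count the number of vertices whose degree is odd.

Degrees: A:1, B:1, C:4, D:2, E:1, F:1, G:2, H:3, I:3, J:1, K:3, L:4, M:1, N:3
Odd-degree vertices: A, B, E, F, H, I, J, K, M, N.

10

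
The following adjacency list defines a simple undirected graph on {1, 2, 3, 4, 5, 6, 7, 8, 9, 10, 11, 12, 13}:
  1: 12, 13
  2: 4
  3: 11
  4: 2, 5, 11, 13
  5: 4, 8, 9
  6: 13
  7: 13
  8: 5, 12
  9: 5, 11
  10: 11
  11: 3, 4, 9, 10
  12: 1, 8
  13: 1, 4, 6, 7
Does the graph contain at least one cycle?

|V| = 13, |E| = 14, number of components = 1.
One cycle is 5-4-11-9-5.

Yes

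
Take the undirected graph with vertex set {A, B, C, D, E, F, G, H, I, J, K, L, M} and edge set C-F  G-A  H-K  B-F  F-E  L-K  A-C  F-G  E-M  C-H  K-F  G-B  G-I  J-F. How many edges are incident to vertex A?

Neighbors of A: C, G.

2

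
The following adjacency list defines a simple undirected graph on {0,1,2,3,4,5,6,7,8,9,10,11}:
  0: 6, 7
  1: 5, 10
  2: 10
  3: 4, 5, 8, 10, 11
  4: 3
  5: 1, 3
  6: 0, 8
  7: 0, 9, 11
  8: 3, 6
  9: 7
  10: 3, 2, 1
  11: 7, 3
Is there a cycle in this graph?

|V| = 12, |E| = 13, number of components = 1.
One cycle is 3-10-1-5-3.

Yes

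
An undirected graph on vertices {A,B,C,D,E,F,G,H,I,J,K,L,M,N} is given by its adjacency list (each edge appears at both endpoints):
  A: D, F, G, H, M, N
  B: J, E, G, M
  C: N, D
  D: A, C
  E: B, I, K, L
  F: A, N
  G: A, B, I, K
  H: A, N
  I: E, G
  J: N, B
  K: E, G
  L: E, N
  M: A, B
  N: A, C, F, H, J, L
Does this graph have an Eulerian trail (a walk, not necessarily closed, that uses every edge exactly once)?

Yes

Degrees: A:6, B:4, C:2, D:2, E:4, F:2, G:4, H:2, I:2, J:2, K:2, L:2, M:2, N:6
Odd-degree vertices: none (0 total).
The non-isolated vertices are connected and exactly 0 have odd degree, so an Eulerian trail exists.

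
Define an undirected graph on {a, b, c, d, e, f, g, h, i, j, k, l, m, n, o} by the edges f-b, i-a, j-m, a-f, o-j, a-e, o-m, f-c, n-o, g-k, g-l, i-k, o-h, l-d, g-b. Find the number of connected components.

2

Component: {h, j, m, n, o}
Component: {a, b, c, d, e, f, g, i, k, l}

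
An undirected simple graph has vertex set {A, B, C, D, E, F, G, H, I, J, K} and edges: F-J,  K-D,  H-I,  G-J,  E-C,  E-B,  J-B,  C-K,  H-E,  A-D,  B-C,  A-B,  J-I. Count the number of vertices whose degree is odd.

Degrees: A:2, B:4, C:3, D:2, E:3, F:1, G:1, H:2, I:2, J:4, K:2
Odd-degree vertices: C, E, F, G.

4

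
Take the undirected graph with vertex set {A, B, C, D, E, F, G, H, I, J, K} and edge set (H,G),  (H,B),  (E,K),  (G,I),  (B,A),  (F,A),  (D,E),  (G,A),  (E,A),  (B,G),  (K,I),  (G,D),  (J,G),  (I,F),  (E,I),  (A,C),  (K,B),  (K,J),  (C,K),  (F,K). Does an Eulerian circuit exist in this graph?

No

Degrees: A:5, B:4, C:2, D:2, E:4, F:3, G:6, H:2, I:4, J:2, K:6
A, F have odd degree; an Eulerian circuit needs every degree to be even, so none exists.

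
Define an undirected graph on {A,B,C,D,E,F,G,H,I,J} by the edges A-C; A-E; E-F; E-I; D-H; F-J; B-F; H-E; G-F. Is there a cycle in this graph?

The graph has 10 vertices, 9 edges, and 1 connected component.
A forest on 10 vertices with 1 component has exactly 9 edges, which matches — so no cycle.

No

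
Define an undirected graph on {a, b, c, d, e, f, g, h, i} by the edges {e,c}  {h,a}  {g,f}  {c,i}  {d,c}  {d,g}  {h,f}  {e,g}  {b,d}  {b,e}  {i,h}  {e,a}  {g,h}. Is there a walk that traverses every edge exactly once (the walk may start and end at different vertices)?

Degrees: a:2, b:2, c:3, d:3, e:4, f:2, g:4, h:4, i:2
Odd-degree vertices: c, d (2 total).
The non-isolated vertices are connected and exactly 2 have odd degree, so an Eulerian trail exists (from c to d).

Yes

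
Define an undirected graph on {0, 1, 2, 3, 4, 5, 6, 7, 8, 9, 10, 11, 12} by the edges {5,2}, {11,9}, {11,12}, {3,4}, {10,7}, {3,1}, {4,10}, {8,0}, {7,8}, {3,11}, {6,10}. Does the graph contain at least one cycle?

|V| = 13, |E| = 11, number of components = 2.
Since 11 = 13 - 2, the graph is a forest and contains no cycle.

No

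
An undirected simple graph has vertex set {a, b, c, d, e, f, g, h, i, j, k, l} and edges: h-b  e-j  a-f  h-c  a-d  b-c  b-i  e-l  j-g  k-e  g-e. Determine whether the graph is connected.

No

Component: {a, d, f}
Component: {b, c, h, i}
Component: {e, g, j, k, l}
No edge joins these 3 groups, so the graph is disconnected.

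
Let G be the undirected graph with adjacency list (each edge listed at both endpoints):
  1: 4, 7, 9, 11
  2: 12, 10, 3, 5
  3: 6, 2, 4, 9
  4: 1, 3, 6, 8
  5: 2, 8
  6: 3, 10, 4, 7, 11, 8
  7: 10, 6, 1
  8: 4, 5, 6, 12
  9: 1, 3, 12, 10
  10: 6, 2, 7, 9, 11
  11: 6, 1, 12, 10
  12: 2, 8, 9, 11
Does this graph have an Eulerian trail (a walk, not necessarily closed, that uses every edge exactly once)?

Degrees: 1:4, 2:4, 3:4, 4:4, 5:2, 6:6, 7:3, 8:4, 9:4, 10:5, 11:4, 12:4
Odd-degree vertices: 7, 10 (2 total).
The non-isolated vertices are connected and exactly 2 have odd degree, so an Eulerian trail exists (from 7 to 10).

Yes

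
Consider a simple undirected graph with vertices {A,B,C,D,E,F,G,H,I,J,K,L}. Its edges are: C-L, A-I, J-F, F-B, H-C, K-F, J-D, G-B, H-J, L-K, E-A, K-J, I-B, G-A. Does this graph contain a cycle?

Yes

The graph has 12 vertices, 14 edges, and 1 connected component.
One cycle is F-J-H-C-L-K-F.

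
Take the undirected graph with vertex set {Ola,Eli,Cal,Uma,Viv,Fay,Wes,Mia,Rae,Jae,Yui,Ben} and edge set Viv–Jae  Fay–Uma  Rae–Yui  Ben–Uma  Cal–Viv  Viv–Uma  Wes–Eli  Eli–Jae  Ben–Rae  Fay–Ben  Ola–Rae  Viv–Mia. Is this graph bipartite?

No

Fay-Uma-Ben-Fay is an odd cycle (length 3), and a bipartite graph can contain only even cycles.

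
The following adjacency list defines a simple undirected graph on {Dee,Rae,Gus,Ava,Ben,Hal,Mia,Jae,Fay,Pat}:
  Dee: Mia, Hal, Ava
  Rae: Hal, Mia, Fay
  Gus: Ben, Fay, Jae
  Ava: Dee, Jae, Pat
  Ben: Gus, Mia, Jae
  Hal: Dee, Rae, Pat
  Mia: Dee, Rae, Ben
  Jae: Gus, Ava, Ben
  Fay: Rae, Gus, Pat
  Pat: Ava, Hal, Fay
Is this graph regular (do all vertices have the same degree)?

Degrees: Dee:3, Rae:3, Gus:3, Ava:3, Ben:3, Hal:3, Mia:3, Jae:3, Fay:3, Pat:3
Every vertex has degree 3, so the graph is 3-regular.

Yes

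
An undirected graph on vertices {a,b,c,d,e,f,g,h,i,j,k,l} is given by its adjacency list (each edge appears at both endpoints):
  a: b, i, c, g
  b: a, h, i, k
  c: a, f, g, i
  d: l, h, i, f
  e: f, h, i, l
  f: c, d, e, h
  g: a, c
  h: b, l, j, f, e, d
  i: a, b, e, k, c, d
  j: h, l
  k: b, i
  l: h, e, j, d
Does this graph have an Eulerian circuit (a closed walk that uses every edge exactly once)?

Degrees: a:4, b:4, c:4, d:4, e:4, f:4, g:2, h:6, i:6, j:2, k:2, l:4
All degrees are even and the non-isolated vertices are connected — an Eulerian circuit exists.

Yes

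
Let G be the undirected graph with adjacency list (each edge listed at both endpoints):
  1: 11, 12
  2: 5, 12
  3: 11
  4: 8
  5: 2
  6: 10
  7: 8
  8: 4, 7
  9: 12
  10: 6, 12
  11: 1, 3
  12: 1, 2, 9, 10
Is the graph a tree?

No

The graph has 12 vertices and 10 edges.
It is not connected, so it is not a tree.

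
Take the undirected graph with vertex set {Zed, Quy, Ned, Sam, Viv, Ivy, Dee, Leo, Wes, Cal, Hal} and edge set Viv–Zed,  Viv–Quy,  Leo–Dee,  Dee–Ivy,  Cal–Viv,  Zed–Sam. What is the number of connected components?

Component: {Ned}
Component: {Wes}
Component: {Hal}
Component: {Ivy, Dee, Leo}
Component: {Zed, Quy, Sam, Viv, Cal}

5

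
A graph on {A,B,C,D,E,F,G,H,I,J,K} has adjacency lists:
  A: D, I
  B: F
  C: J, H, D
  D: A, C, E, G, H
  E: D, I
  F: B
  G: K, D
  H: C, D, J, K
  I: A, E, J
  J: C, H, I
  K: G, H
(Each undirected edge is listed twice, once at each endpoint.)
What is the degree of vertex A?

2

Neighbors of A: D, I.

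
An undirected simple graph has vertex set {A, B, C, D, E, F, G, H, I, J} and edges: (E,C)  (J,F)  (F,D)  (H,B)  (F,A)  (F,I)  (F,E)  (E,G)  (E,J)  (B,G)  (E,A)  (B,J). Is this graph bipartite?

The cycle E-F-J-E has length 3, which is odd, so the graph is not bipartite.

No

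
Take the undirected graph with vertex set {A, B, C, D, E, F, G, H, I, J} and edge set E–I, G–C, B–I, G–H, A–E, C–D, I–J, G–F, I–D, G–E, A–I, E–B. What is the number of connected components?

Component: {A, B, C, D, E, F, G, H, I, J}

1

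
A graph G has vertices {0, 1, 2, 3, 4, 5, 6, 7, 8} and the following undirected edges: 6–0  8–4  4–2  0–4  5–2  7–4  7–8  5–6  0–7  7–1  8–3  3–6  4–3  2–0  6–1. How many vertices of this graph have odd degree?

4

Degrees: 0:4, 1:2, 2:3, 3:3, 4:5, 5:2, 6:4, 7:4, 8:3
Odd-degree vertices: 2, 3, 4, 8.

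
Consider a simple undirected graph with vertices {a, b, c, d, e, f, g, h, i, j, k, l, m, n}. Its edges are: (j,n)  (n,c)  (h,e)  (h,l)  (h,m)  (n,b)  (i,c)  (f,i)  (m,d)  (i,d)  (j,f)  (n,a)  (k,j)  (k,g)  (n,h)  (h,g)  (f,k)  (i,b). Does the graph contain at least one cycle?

|V| = 14, |E| = 18, number of components = 1.
One cycle is n-j-f-i-d-m-h-n.

Yes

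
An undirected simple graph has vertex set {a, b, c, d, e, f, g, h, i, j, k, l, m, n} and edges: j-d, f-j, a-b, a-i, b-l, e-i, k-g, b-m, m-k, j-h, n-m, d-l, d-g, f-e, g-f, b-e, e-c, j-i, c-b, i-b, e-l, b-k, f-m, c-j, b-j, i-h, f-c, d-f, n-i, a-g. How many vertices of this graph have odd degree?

Degrees: a:3, b:8, c:4, d:4, e:5, f:6, g:4, h:2, i:6, j:6, k:3, l:3, m:4, n:2
Odd-degree vertices: a, e, k, l.

4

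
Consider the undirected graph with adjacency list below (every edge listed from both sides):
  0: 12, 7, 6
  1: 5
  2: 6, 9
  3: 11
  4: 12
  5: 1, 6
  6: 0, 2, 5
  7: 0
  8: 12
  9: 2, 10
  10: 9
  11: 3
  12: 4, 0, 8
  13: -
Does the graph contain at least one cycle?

|V| = 14, |E| = 11, number of components = 3.
A forest on 14 vertices with 3 components has exactly 11 edges, which matches — so no cycle.

No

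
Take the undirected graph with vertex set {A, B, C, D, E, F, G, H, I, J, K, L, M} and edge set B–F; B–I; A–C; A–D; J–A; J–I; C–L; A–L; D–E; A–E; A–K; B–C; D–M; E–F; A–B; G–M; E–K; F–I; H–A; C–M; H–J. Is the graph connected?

A breadth-first search from A visits A, L, D, E, B, H, C, K, J, M, F, I, G — all 13 vertices — so the graph is connected.

Yes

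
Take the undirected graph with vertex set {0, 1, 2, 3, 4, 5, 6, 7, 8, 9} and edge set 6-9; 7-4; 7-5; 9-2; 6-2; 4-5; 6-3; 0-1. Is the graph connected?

No

Component: {8}
Component: {0, 1}
Component: {4, 5, 7}
Component: {2, 3, 6, 9}
No edge joins these 4 groups, so the graph is disconnected.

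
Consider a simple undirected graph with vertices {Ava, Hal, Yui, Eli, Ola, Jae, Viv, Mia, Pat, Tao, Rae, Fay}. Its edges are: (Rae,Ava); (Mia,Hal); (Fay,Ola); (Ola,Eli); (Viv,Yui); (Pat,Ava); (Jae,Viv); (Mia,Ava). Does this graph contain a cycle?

No

The graph has 12 vertices, 8 edges, and 4 connected components.
A forest on 12 vertices with 4 components has exactly 8 edges, which matches — so no cycle.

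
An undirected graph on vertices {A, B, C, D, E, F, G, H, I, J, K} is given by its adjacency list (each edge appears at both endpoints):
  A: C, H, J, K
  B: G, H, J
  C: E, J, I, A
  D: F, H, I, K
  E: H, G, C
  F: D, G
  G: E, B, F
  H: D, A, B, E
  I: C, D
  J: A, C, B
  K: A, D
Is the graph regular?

No

Degrees: A:4, B:3, C:4, D:4, E:3, F:2, G:3, H:4, I:2, J:3, K:2
Vertex F has degree 2 while A has degree 4, so the graph is not regular.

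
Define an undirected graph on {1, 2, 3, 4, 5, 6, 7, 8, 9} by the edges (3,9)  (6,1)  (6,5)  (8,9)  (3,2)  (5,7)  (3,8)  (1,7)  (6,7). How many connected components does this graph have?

3

Component: {4}
Component: {1, 5, 6, 7}
Component: {2, 3, 8, 9}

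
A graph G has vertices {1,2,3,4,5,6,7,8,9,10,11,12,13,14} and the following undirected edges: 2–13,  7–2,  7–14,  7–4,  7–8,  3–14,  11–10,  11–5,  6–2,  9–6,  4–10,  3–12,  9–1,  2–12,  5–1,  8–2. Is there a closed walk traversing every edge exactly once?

Degrees: 1:2, 2:5, 3:2, 4:2, 5:2, 6:2, 7:4, 8:2, 9:2, 10:2, 11:2, 12:2, 13:1, 14:2
Vertices with odd degree: 2, 13. An Eulerian circuit requires all degrees even.

No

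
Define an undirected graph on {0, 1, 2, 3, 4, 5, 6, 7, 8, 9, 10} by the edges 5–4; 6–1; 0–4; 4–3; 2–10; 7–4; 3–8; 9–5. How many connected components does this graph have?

Component: {1, 6}
Component: {2, 10}
Component: {0, 3, 4, 5, 7, 8, 9}

3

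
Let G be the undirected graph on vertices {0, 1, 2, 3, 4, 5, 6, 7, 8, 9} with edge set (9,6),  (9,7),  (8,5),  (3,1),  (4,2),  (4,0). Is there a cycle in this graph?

The graph has 10 vertices, 6 edges, and 4 connected components.
A forest on 10 vertices with 4 components has exactly 6 edges, which matches — so no cycle.

No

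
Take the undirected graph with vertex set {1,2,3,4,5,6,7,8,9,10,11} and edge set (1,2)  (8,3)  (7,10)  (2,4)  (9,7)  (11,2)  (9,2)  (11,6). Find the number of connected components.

3

Component: {5}
Component: {3, 8}
Component: {1, 2, 4, 6, 7, 9, 10, 11}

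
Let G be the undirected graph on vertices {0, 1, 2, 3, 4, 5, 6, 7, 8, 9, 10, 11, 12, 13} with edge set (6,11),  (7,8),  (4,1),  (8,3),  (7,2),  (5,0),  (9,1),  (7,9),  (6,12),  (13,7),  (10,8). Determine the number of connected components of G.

Component: {0, 5}
Component: {6, 11, 12}
Component: {1, 2, 3, 4, 7, 8, 9, 10, 13}

3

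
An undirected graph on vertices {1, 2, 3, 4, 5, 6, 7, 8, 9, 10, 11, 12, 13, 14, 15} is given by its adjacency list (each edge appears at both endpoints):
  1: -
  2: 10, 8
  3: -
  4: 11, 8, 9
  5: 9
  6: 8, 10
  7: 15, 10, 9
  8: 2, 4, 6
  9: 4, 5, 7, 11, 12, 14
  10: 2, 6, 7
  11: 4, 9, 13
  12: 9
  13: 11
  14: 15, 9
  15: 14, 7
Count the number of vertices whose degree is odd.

Degrees: 1:0, 2:2, 3:0, 4:3, 5:1, 6:2, 7:3, 8:3, 9:6, 10:3, 11:3, 12:1, 13:1, 14:2, 15:2
Odd-degree vertices: 4, 5, 7, 8, 10, 11, 12, 13.

8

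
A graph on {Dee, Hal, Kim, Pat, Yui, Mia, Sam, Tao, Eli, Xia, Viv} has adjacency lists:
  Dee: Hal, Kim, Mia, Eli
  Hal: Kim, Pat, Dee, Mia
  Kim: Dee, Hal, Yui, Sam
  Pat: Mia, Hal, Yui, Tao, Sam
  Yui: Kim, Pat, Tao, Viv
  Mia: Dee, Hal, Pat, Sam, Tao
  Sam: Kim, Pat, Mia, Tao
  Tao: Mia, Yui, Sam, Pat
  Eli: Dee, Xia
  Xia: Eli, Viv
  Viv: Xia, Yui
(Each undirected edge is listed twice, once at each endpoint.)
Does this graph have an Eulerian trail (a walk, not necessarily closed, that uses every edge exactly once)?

Degrees: Dee:4, Hal:4, Kim:4, Pat:5, Yui:4, Mia:5, Sam:4, Tao:4, Eli:2, Xia:2, Viv:2
Odd-degree vertices: Pat, Mia (2 total).
With 2 odd-degree vertices and all edges in one connected piece, an Eulerian trail exists (from Pat to Mia).

Yes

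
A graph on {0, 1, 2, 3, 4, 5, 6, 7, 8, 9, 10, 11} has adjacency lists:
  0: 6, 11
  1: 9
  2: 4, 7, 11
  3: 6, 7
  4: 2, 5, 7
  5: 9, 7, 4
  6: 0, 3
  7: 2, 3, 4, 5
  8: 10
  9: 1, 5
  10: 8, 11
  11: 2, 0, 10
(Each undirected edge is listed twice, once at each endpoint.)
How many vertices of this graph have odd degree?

6

Degrees: 0:2, 1:1, 2:3, 3:2, 4:3, 5:3, 6:2, 7:4, 8:1, 9:2, 10:2, 11:3
Odd-degree vertices: 1, 2, 4, 5, 8, 11.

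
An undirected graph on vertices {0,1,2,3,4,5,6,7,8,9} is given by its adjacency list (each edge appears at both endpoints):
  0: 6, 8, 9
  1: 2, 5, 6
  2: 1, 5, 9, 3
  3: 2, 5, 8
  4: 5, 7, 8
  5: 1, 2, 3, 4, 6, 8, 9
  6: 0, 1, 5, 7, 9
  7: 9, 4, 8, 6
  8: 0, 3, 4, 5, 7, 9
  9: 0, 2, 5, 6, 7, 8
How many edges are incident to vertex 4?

3

Neighbors of 4: 5, 7, 8.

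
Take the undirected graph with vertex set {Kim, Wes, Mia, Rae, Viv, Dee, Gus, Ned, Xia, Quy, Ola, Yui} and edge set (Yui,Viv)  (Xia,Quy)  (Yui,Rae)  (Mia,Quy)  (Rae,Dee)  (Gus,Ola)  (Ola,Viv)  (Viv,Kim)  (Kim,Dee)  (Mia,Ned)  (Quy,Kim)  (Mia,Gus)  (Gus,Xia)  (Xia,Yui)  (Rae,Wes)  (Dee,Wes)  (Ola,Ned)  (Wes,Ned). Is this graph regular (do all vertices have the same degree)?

Degrees: Kim:3, Wes:3, Mia:3, Rae:3, Viv:3, Dee:3, Gus:3, Ned:3, Xia:3, Quy:3, Ola:3, Yui:3
Every vertex has degree 3, so the graph is 3-regular.

Yes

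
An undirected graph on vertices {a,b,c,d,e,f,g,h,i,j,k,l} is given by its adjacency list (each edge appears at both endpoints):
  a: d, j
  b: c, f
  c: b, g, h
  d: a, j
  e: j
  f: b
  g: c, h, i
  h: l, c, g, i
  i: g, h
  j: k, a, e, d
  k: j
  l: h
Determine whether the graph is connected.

No

Component: {a, d, e, j, k}
Component: {b, c, f, g, h, i, l}
There are 2 separate components, so the graph is not connected.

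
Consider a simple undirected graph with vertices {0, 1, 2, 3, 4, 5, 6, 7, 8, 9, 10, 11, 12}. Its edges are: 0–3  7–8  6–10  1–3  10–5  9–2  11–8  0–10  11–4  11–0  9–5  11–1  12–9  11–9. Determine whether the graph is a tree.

No

The graph has 13 vertices and 14 edges.
Connected but with 14 > 12 edges, so it has a cycle and is not a tree.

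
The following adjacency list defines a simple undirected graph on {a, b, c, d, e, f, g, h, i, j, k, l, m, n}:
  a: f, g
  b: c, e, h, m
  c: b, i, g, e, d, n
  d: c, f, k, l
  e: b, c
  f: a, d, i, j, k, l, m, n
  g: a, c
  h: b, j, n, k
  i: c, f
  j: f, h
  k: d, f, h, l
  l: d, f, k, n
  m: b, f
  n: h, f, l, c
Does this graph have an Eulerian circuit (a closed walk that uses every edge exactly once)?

Yes

Degrees: a:2, b:4, c:6, d:4, e:2, f:8, g:2, h:4, i:2, j:2, k:4, l:4, m:2, n:4
All degrees are even and the non-isolated vertices are connected — an Eulerian circuit exists.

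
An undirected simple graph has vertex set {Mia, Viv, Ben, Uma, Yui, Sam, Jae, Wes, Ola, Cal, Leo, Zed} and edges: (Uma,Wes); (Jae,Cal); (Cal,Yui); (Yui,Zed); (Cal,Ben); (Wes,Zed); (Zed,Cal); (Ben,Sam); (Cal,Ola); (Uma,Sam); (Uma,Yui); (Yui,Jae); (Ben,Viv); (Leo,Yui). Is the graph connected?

No

Component: {Mia}
Component: {Viv, Ben, Uma, Yui, Sam, Jae, Wes, Ola, Cal, Leo, Zed}
No edge joins these 2 groups, so the graph is disconnected.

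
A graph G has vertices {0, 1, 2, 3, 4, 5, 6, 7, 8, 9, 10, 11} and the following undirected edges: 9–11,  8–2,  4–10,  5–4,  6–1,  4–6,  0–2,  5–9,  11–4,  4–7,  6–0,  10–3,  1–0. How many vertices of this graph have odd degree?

6

Degrees: 0:3, 1:2, 2:2, 3:1, 4:5, 5:2, 6:3, 7:1, 8:1, 9:2, 10:2, 11:2
Odd-degree vertices: 0, 3, 4, 6, 7, 8.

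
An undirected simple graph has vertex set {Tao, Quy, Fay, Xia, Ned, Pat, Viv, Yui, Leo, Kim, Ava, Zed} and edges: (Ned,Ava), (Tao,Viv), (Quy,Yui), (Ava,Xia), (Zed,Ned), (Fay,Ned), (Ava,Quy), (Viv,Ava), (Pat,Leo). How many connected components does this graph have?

3

Component: {Kim}
Component: {Pat, Leo}
Component: {Tao, Quy, Fay, Xia, Ned, Viv, Yui, Ava, Zed}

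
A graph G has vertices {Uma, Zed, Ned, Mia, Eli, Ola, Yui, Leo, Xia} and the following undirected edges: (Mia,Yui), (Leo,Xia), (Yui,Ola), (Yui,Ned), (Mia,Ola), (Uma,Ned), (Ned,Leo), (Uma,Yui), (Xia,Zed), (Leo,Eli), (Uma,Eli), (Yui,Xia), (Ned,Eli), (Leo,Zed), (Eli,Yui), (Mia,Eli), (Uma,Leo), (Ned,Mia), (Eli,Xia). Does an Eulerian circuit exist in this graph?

Degrees: Uma:4, Zed:2, Ned:5, Mia:4, Eli:6, Ola:2, Yui:6, Leo:5, Xia:4
Vertices with odd degree: Ned, Leo. An Eulerian circuit requires all degrees even.

No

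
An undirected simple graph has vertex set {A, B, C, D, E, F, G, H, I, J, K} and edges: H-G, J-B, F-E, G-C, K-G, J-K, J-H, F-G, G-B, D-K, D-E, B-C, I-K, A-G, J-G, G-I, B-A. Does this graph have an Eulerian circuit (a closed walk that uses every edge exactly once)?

Degrees: A:2, B:4, C:2, D:2, E:2, F:2, G:8, H:2, I:2, J:4, K:4
All degrees are even and the non-isolated vertices are connected — an Eulerian circuit exists.

Yes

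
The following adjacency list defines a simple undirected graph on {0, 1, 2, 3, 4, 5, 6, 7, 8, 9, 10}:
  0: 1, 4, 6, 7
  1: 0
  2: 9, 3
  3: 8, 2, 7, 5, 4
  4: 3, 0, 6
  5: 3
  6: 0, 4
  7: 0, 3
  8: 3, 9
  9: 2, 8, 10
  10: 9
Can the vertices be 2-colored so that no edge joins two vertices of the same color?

The cycle 0-6-4-0 has length 3, which is odd, so the graph is not bipartite.

No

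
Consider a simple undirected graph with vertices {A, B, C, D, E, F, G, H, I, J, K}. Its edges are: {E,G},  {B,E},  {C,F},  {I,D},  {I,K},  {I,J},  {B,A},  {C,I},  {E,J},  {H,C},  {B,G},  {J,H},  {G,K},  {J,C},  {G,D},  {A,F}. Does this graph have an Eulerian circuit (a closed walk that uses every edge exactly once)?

No

Degrees: A:2, B:3, C:4, D:2, E:3, F:2, G:4, H:2, I:4, J:4, K:2
Vertices with odd degree: B, E. An Eulerian circuit requires all degrees even.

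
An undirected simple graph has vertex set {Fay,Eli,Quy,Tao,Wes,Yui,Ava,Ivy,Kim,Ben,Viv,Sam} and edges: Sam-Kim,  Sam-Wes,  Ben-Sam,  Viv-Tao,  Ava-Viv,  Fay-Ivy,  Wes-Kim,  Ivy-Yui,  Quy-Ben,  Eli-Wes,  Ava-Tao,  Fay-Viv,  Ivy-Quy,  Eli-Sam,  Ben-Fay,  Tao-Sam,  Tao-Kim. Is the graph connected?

Yes

Starting from Fay and exploring outward reaches every vertex (Fay, Ben, Ivy, Viv, Sam, Quy, Yui, Ava, Tao, Wes, Eli, Kim); the graph is connected.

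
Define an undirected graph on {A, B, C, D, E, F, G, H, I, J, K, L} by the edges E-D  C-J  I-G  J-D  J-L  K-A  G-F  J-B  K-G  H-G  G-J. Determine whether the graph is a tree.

Yes

|V| = 12, |E| = 11.
It is connected with exactly 11 edges, hence acyclic — it is a tree.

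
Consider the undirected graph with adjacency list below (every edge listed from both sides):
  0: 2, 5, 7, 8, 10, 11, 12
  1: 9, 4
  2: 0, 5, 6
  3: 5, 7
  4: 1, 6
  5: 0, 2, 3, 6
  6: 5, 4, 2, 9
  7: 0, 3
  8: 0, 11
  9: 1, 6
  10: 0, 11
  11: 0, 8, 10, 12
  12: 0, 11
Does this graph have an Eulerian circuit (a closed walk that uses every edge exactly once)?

No

Degrees: 0:7, 1:2, 2:3, 3:2, 4:2, 5:4, 6:4, 7:2, 8:2, 9:2, 10:2, 11:4, 12:2
0, 2 have odd degree; an Eulerian circuit needs every degree to be even, so none exists.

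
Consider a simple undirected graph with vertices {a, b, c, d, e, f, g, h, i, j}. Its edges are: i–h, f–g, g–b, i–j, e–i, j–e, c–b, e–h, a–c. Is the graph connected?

Component: {d}
Component: {e, h, i, j}
Component: {a, b, c, f, g}
No edge joins these 3 groups, so the graph is disconnected.

No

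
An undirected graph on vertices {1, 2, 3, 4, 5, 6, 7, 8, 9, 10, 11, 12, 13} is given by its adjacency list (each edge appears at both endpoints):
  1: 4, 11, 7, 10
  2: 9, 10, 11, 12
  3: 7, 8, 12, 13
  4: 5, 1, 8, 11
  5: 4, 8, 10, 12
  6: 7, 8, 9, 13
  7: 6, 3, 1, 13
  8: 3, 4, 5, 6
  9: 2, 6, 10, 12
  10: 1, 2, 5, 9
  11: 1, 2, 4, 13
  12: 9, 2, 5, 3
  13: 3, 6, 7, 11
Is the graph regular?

Yes

Degrees: 1:4, 2:4, 3:4, 4:4, 5:4, 6:4, 7:4, 8:4, 9:4, 10:4, 11:4, 12:4, 13:4
Every vertex has degree 4, so the graph is 4-regular.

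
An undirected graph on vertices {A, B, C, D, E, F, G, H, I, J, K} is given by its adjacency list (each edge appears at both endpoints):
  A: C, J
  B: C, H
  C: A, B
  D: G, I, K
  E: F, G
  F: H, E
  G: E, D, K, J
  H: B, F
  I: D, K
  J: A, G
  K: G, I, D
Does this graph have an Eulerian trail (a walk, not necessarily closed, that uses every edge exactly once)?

Degrees: A:2, B:2, C:2, D:3, E:2, F:2, G:4, H:2, I:2, J:2, K:3
Odd-degree vertices: D, K (2 total).
With 2 odd-degree vertices and all edges in one connected piece, an Eulerian trail exists (from D to K).

Yes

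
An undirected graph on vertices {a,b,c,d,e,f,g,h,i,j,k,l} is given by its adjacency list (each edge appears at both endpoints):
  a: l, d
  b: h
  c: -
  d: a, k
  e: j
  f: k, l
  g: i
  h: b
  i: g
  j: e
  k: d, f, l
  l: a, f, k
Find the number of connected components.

5

Component: {c}
Component: {b, h}
Component: {e, j}
Component: {g, i}
Component: {a, d, f, k, l}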